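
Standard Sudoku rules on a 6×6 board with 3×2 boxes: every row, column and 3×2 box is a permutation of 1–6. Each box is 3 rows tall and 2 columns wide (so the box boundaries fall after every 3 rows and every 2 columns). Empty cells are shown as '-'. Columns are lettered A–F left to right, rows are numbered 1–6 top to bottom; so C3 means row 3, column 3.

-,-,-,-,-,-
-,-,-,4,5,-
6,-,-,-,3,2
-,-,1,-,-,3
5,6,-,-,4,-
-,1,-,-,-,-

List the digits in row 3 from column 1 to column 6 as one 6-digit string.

645132

C3 = 5: row 3 has {2,3,6}; col 3 has {1}; box has {4} → only 5 remains.
D3 = 1: row 3 has {2,3,5,6}; col 4 has {4}; box has {4,5} → only 1 remains.
F5 = 1 (sole candidate).
F2 = 6 (sole candidate).
B3 = 4: row 3 has {1,2,3,5,6}; col 2 has {1,6}; box has {6} → only 4 remains.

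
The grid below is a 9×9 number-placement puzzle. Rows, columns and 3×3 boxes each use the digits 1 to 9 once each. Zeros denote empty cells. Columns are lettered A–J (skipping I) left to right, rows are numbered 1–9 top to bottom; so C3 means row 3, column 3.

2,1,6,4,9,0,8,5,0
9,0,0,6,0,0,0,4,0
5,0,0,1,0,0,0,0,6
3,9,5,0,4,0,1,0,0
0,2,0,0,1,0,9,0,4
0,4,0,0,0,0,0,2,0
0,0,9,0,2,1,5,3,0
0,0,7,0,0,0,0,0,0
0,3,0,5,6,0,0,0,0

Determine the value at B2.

C5 = 8 (sole candidate).
C6 = 1 (sole candidate).
C2 = 3 (sole candidate).
C3 = 4 (sole candidate).
C9 = 2 (sole candidate).
J2 = 1 (hidden single in row 2).
H3 = 9 (hidden single in row 3).
F5 = 5 (hidden single in row 5).
E2 = 5 (hidden single in row 2).
D5 = 3 (hidden single in row 5).
J6 = 5 (hidden single in row 6).
G6 = 3 (hidden single in row 6).
A7 = 4 (hidden single in row 7).
B7 = 6 (hidden single in row 7).
B8 = 5 (hidden single in row 8).
D4 = 2 (hidden single in column 4).
G8 = 6 (hidden single in column 7).
J8 = 2 (hidden single in row 8).
F8 = 4 (hidden single in row 8).
E8 = 3 (hidden single in row 8).
D8 = 9 (hidden single in row 8).
F3 = 3 (hidden single in row 3).
F1 = 7 (sole candidate).
J1 = 3 (sole candidate).
E3 = 8 (sole candidate).
E6 = 7 (sole candidate).
F9 = 8 (sole candidate).
F2 = 2 (sole candidate).
G2 = 7 (sole candidate).
B3 = 7 (sole candidate).
G3 = 2 (sole candidate).
F4 = 6 (sole candidate).
A6 = 6 (sole candidate).
D6 = 8 (sole candidate).
F6 = 9 (sole candidate).
D7 = 7 (sole candidate).
J7 = 8 (sole candidate).
H8 = 1 (sole candidate).
A9 = 1 (sole candidate).
G9 = 4 (sole candidate).
H9 = 7 (sole candidate).
J9 = 9 (sole candidate).
B2 = 8: row 2 has {1,2,3,4,5,6,7,9}; col 2 has {1,2,3,4,5,6,7,9}; box has {1,2,3,4,5,6,7,9} → only 8 remains.

8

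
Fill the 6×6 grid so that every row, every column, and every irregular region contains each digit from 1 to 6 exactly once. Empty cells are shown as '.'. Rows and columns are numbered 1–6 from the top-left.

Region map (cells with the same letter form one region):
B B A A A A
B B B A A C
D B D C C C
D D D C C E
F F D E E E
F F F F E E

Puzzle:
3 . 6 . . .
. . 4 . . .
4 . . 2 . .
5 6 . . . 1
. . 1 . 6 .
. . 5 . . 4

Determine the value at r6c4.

6

r3c3 = 3: row 3 has {2,4}; col 3 has {1,4,5,6}; region has {1,4,5,6} → only 3 remains.
r4c3 = 2: row 4 has {1,5,6}; col 3 has {1,3,4,5,6}; region has {1,3,4,5,6} → only 2 remains.
r5c1 = 2: row 5 has {1,6}; col 1 has {3,4,5}; region has {5} → only 2 remains.
r3c6 = 6: in row 3, 6 can only go here (every other open cell in that row sees a 6).
r2c1 = 6: in row 2, 6 can only go here (every other open cell in that row sees a 6).
r6c1 = 1: row 6 has {4,5}; col 1 has {2,3,4,5,6}; region has {2,5} → only 1 remains.
r6c2 = 3: row 6 has {1,4,5}; col 2 has {6}; region has {1,2,5} → only 3 remains.
r6c4 = 6: row 6 has {1,3,4,5}; col 4 has {2}; region has {1,2,3,5} → only 6 remains.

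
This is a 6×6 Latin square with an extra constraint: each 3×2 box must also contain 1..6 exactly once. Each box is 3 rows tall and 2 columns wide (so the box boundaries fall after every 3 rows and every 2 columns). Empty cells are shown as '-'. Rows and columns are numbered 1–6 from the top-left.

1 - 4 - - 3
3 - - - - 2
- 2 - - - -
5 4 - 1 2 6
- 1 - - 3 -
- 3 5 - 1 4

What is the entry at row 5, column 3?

row 4, column 3 = 3: row 4 has {1,2,4,5,6}; col 3 has {4,5}; box has {1,5} → only 3 remains.
row 5, column 6 = 5: row 5 has {1,3}; col 6 has {2,3,4,6}; box has {1,2,3,4,6} → only 5 remains.
row 3, column 6 = 1: row 3 has {2}; col 6 has {2,3,4,5,6}; box has {2,3} → only 1 remains.
row 3, column 3 = 6: row 3 has {1,2}; col 3 has {3,4,5}; box has {4} → only 6 remains.
row 5, column 3 = 2: row 5 has {1,3,5}; col 3 has {3,4,5,6}; box has {1,3,5} → only 2 remains.

2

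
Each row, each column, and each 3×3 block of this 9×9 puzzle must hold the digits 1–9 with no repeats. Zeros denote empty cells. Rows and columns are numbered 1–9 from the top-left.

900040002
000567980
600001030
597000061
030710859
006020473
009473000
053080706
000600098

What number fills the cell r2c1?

r1c6 = 8: row 1 has {2,4,9}; col 6 has {1,3,7}; box has {1,4,5,6,7} → only 8 remains.
r1c8 = 1: row 1 has {2,4,8,9}; col 8 has {3,5,6,7,8,9}; box has {2,3,8,9} → only 1 remains.
r2c9 = 4: row 2 has {5,6,7,8,9}; col 9 has {1,2,3,6,8,9}; box has {1,2,3,8,9} → only 4 remains.
r3c5 = 9: row 3 has {1,3,6}; col 5 has {1,2,4,6,7,8}; box has {1,4,5,6,7,8} → only 9 remains.
r3c7 = 5: row 3 has {1,3,6,9}; col 7 has {4,7,8,9}; box has {1,2,3,4,8,9} → only 5 remains.
r3c9 = 7: row 3 has {1,3,5,6,9}; col 9 has {1,2,3,4,6,8,9}; box has {1,2,3,4,5,8,9} → only 7 remains.
r4c5 = 3: row 4 has {1,5,6,7,9}; col 5 has {1,2,4,6,7,8,9}; box has {1,2,7} → only 3 remains.
r4c6 = 4: row 4 has {1,3,5,6,7,9}; col 6 has {1,3,7,8}; box has {1,2,3,7} → only 4 remains.
r4c7 = 2: row 4 has {1,3,4,5,6,7,9}; col 7 has {4,5,7,8,9}; box has {1,3,4,5,6,7,8,9} → only 2 remains.
r5c6 = 6: row 5 has {1,3,5,7,8,9}; col 6 has {1,3,4,7,8}; box has {1,2,3,4,7} → only 6 remains.
r7c7 = 1: row 7 has {3,4,7,9}; col 7 has {2,4,5,7,8,9}; box has {6,7,8,9} → only 1 remains.
r7c8 = 2: row 7 has {1,3,4,7,9}; col 8 has {1,3,5,6,7,8,9}; box has {1,6,7,8,9} → only 2 remains.
r7c9 = 5: row 7 has {1,2,3,4,7,9}; col 9 has {1,2,3,4,6,7,8,9}; box has {1,2,6,7,8,9} → only 5 remains.
r8c8 = 4: row 8 has {3,5,6,7,8}; col 8 has {1,2,3,5,6,7,8,9}; box has {1,2,5,6,7,8,9} → only 4 remains.
r9c5 = 5: row 9 has {6,8,9}; col 5 has {1,2,3,4,6,7,8,9}; box has {3,4,6,7,8} → only 5 remains.
r9c6 = 2: row 9 has {5,6,8,9}; col 6 has {1,3,4,6,7,8}; box has {3,4,5,6,7,8} → only 2 remains.
r9c7 = 3: row 9 has {2,5,6,8,9}; col 7 has {1,2,4,5,7,8,9}; box has {1,2,4,5,6,7,8,9} → only 3 remains.
r1c2 = 7: row 1 has {1,2,4,8,9}; col 2 has {3,5,9}; box has {6,9} → only 7 remains.
r1c3 = 5: row 1 has {1,2,4,7,8,9}; col 3 has {3,6,7,9}; box has {6,7,9} → only 5 remains.
r1c4 = 3: row 1 has {1,2,4,5,7,8,9}; col 4 has {4,5,6,7}; box has {1,4,5,6,7,8,9} → only 3 remains.
r1c7 = 6: row 1 has {1,2,3,4,5,7,8,9}; col 7 has {1,2,3,4,5,7,8,9}; box has {1,2,3,4,5,7,8,9} → only 6 remains.
r3c4 = 2: row 3 has {1,3,5,6,7,9}; col 4 has {3,4,5,6,7}; box has {1,3,4,5,6,7,8,9} → only 2 remains.
r4c4 = 8: row 4 has {1,2,3,4,5,6,7,9}; col 4 has {2,3,4,5,6,7}; box has {1,2,3,4,6,7} → only 8 remains.
r6c4 = 9: row 6 has {2,3,4,6,7}; col 4 has {2,3,4,5,6,7,8}; box has {1,2,3,4,6,7,8} → only 9 remains.
r6c6 = 5: row 6 has {2,3,4,6,7,9}; col 6 has {1,2,3,4,6,7,8}; box has {1,2,3,4,6,7,8,9} → only 5 remains.
r7c1 = 8: row 7 has {1,2,3,4,5,7,9}; col 1 has {5,6,9}; box has {3,5,9} → only 8 remains.
r7c2 = 6: row 7 has {1,2,3,4,5,7,8,9}; col 2 has {3,5,7,9}; box has {3,5,8,9} → only 6 remains.
r8c4 = 1: row 8 has {3,4,5,6,7,8}; col 4 has {2,3,4,5,6,7,8,9}; box has {2,3,4,5,6,7,8} → only 1 remains.
r8c6 = 9: row 8 has {1,3,4,5,6,7,8}; col 6 has {1,2,3,4,5,6,7,8}; box has {1,2,3,4,5,6,7,8} → only 9 remains.
r6c1 = 1: row 6 has {2,3,4,5,6,7,9}; col 1 has {5,6,8,9}; box has {3,5,6,7,9} → only 1 remains.
r6c2 = 8: row 6 has {1,2,3,4,5,6,7,9}; col 2 has {3,5,6,7,9}; box has {1,3,5,6,7,9} → only 8 remains.
r8c1 = 2: row 8 has {1,3,4,5,6,7,8,9}; col 1 has {1,5,6,8,9}; box has {3,5,6,8,9} → only 2 remains.
r2c1 = 3: row 2 has {4,5,6,7,8,9}; col 1 has {1,2,5,6,8,9}; box has {5,6,7,9} → only 3 remains.

3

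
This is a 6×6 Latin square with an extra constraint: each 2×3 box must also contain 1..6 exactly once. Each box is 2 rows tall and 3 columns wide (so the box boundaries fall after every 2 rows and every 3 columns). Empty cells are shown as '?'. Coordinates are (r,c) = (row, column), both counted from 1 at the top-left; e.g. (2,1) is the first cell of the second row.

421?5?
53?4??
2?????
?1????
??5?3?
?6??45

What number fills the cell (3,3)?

4

(2,3) = 6: row 2 has {3,4,5}; col 3 has {1,5}; box has {1,2,3,4,5} → only 6 remains.
(5,1) = 1: row 5 has {3,5}; col 1 has {2,4,5}; box has {5,6} → only 1 remains.
(5,2) = 4: row 5 has {1,3,5}; col 2 has {1,2,3,6}; box has {1,5,6} → only 4 remains.
(6,1) = 3: row 6 has {4,5,6}; col 1 has {1,2,4,5}; box has {1,4,5,6} → only 3 remains.
(6,3) = 2: row 6 has {3,4,5,6}; col 3 has {1,5,6}; box has {1,3,4,5,6} → only 2 remains.
(6,4) = 1: row 6 has {2,3,4,5,6}; col 4 has {4}; box has {3,4,5} → only 1 remains.
(3,2) = 5: row 3 has {2}; col 2 has {1,2,3,4,6}; box has {1,2} → only 5 remains.
(4,1) = 6: row 4 has {1}; col 1 has {1,2,3,4,5}; box has {1,2,5} → only 6 remains.
(4,5) = 2: row 4 has {1,6}; col 5 has {3,4,5}; box has {} → only 2 remains.
(2,5) = 1: row 2 has {3,4,5,6}; col 5 has {2,3,4,5}; box has {4,5} → only 1 remains.
(2,6) = 2: row 2 has {1,3,4,5,6}; col 6 has {5}; box has {1,4,5} → only 2 remains.
(3,5) = 6: row 3 has {2,5}; col 5 has {1,2,3,4,5}; box has {2} → only 6 remains.
(5,6) = 6: row 5 has {1,3,4,5}; col 6 has {2,5}; box has {1,3,4,5} → only 6 remains.
(1,6) = 3: row 1 has {1,2,4,5}; col 6 has {2,5,6}; box has {1,2,4,5} → only 3 remains.
(3,4) = 3: row 3 has {2,5,6}; col 4 has {1,4}; box has {2,6} → only 3 remains.
(4,4) = 5: row 4 has {1,2,6}; col 4 has {1,3,4}; box has {2,3,6} → only 5 remains.
(4,6) = 4: row 4 has {1,2,5,6}; col 6 has {2,3,5,6}; box has {2,3,5,6} → only 4 remains.
(5,4) = 2: row 5 has {1,3,4,5,6}; col 4 has {1,3,4,5}; box has {1,3,4,5,6} → only 2 remains.
(1,4) = 6: row 1 has {1,2,3,4,5}; col 4 has {1,2,3,4,5}; box has {1,2,3,4,5} → only 6 remains.
(3,3) = 4: row 3 has {2,3,5,6}; col 3 has {1,2,5,6}; box has {1,2,5,6} → only 4 remains.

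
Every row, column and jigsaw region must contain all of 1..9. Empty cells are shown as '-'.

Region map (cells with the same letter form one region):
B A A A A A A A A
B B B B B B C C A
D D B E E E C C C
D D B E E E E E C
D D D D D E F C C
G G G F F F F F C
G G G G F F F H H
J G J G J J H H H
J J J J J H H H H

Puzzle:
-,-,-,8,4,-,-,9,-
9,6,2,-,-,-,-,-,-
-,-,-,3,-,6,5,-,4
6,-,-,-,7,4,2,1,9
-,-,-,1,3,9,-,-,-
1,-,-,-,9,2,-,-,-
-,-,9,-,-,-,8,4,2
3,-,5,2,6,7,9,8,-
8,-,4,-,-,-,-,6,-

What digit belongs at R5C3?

7

R3C5 = 8: row 3 has {3,4,5,6}; col 5 has {3,4,6,7,9}; region has {1,2,3,4,6,7,9} → only 8 remains.
R4C4 = 5: row 4 has {1,2,4,6,7,9}; col 4 has {1,2,3,8}; region has {1,2,3,4,6,7,8,9} → only 5 remains.
R8C2 = 4: row 8 has {2,3,5,6,7,8,9}; col 2 has {6}; region has {1,2,9} → only 4 remains.
R8C9 = 1: row 8 has {2,3,4,5,6,7,8,9}; col 9 has {2,4,9}; region has {2,4,6,8,9} → only 1 remains.
R9C4 = 9: row 9 has {4,6,8}; col 4 has {1,2,3,5,8}; region has {3,4,5,6,7,8} → only 9 remains.
R4C2 = 8: row 4 has {1,2,4,5,6,7,9}; col 2 has {4,6}; region has {1,3,6} → only 8 remains.
R4C3 = 3: row 4 has {1,2,4,5,6,7,8,9}; col 3 has {2,4,5,9}; region has {2,6,9} → only 3 remains.
R5C3 = 7: row 5 has {1,3,9}; col 3 has {2,3,4,5,9}; region has {1,3,6,8} → only 7 remains.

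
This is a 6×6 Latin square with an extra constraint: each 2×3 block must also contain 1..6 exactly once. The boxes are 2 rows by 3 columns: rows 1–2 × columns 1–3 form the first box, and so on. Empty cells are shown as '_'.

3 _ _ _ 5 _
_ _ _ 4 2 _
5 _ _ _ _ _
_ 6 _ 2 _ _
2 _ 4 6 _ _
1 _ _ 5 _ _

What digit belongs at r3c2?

r1c4 = 1: row 1 has {3,5}; col 4 has {2,4,5,6}; box has {2,4,5} → only 1 remains.
r1c6 = 6: row 1 has {1,3,5}; col 6 has {}; box has {1,2,4,5} → only 6 remains.
r2c1 = 6: row 2 has {2,4}; col 1 has {1,2,3,5}; box has {3} → only 6 remains.
r2c6 = 3: row 2 has {2,4,6}; col 6 has {6}; box has {1,2,4,5,6} → only 3 remains.
r3c4 = 3: row 3 has {5}; col 4 has {1,2,4,5,6}; box has {2} → only 3 remains.
r4c1 = 4: row 4 has {2,6}; col 1 has {1,2,3,5,6}; box has {5,6} → only 4 remains.
r4c5 = 1: row 4 has {2,4,6}; col 5 has {2,5}; box has {2,3} → only 1 remains.
r4c6 = 5: row 4 has {1,2,4,6}; col 6 has {3,6}; box has {1,2,3} → only 5 remains.
r5c5 = 3: row 5 has {2,4,6}; col 5 has {1,2,5}; box has {5,6} → only 3 remains.
r5c6 = 1: row 5 has {2,3,4,6}; col 6 has {3,5,6}; box has {3,5,6} → only 1 remains.
r6c2 = 3: row 6 has {1,5}; col 2 has {6}; box has {1,2,4} → only 3 remains.
r6c3 = 6: row 6 has {1,3,5}; col 3 has {4}; box has {1,2,3,4} → only 6 remains.
r6c5 = 4: row 6 has {1,3,5,6}; col 5 has {1,2,3,5}; box has {1,3,5,6} → only 4 remains.
r6c6 = 2: row 6 has {1,3,4,5,6}; col 6 has {1,3,5,6}; box has {1,3,4,5,6} → only 2 remains.
r1c3 = 2: row 1 has {1,3,5,6}; col 3 has {4,6}; box has {3,6} → only 2 remains.
r3c3 = 1: row 3 has {3,5}; col 3 has {2,4,6}; box has {4,5,6} → only 1 remains.
r3c5 = 6: row 3 has {1,3,5}; col 5 has {1,2,3,4,5}; box has {1,2,3,5} → only 6 remains.
r3c6 = 4: row 3 has {1,3,5,6}; col 6 has {1,2,3,5,6}; box has {1,2,3,5,6} → only 4 remains.
r4c3 = 3: row 4 has {1,2,4,5,6}; col 3 has {1,2,4,6}; box has {1,4,5,6} → only 3 remains.
r5c2 = 5: row 5 has {1,2,3,4,6}; col 2 has {3,6}; box has {1,2,3,4,6} → only 5 remains.
r1c2 = 4: row 1 has {1,2,3,5,6}; col 2 has {3,5,6}; box has {2,3,6} → only 4 remains.
r2c2 = 1: row 2 has {2,3,4,6}; col 2 has {3,4,5,6}; box has {2,3,4,6} → only 1 remains.
r2c3 = 5: row 2 has {1,2,3,4,6}; col 3 has {1,2,3,4,6}; box has {1,2,3,4,6} → only 5 remains.
r3c2 = 2: row 3 has {1,3,4,5,6}; col 2 has {1,3,4,5,6}; box has {1,3,4,5,6} → only 2 remains.

2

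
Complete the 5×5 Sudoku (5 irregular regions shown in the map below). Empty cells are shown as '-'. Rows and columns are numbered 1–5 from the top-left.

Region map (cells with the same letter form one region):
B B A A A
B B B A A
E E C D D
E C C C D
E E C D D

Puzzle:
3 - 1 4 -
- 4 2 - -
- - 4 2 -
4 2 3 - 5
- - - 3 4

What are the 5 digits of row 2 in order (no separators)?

14253

r1c2 = 5 (sole candidate).
r1c5 = 2 (sole candidate).
r2c1 = 1: row 2 has {2,4}; col 1 has {3,4}; region has {2,3,4,5} → only 1 remains.
r2c4 = 5: row 2 has {1,2,4}; col 4 has {2,3,4}; region has {1,2,4} → only 5 remains.
r2c5 = 3: row 2 has {1,2,4,5}; col 5 has {2,4,5}; region has {1,2,4,5} → only 3 remains.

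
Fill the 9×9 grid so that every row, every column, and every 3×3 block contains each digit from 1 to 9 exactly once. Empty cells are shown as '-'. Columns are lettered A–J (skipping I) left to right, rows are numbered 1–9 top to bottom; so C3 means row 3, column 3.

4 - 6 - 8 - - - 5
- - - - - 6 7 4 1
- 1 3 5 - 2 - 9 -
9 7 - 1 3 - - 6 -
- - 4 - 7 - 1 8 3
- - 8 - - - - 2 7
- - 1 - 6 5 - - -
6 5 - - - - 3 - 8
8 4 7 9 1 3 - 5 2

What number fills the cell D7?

G1 = 2 (sole candidate).
H1 = 3 (sole candidate).
D2 = 3 (sole candidate).
E2 = 9 (sole candidate).
A3 = 7 (sole candidate).
E3 = 4 (sole candidate).
J3 = 6 (sole candidate).
J4 = 4 (sole candidate).
F5 = 9 (sole candidate).
E6 = 5 (sole candidate).
F6 = 4 (sole candidate).
G6 = 9 (sole candidate).
G7 = 4 (sole candidate).
H7 = 7 (sole candidate).
J7 = 9 (sole candidate).
E8 = 2 (sole candidate).
F8 = 7 (sole candidate).
H8 = 1 (sole candidate).
G9 = 6 (sole candidate).
B1 = 9 (sole candidate).
D1 = 7 (sole candidate).
F1 = 1 (sole candidate).
G3 = 8 (sole candidate).
F4 = 8 (sole candidate).
G4 = 5 (sole candidate).
D6 = 6 (sole candidate).
D7 = 8: row 7 has {1,4,5,6,7,9}; col 4 has {1,3,5,6,7,9}; box has {1,2,3,5,6,7,9} → only 8 remains.

8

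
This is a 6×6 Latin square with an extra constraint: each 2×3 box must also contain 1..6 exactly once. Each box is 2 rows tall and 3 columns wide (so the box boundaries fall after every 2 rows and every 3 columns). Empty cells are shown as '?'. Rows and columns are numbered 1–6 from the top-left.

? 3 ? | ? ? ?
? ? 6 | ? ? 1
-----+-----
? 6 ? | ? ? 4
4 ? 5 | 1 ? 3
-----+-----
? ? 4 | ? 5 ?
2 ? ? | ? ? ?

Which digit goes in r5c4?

r2c1 = 5: row 2 has {1,6}; col 1 has {2,4}; box has {3,6} → only 5 remains.
r3c5 = 2: row 3 has {4,6}; col 5 has {5}; box has {1,3,4} → only 2 remains.
r4c2 = 2: row 4 has {1,3,4,5}; col 2 has {3,6}; box has {4,5,6} → only 2 remains.
r4c5 = 6: row 4 has {1,2,3,4,5}; col 5 has {2,5}; box has {1,2,3,4} → only 6 remains.
r5c2 = 1: row 5 has {4,5}; col 2 has {2,3,6}; box has {2,4} → only 1 remains.
r6c2 = 5: row 6 has {2}; col 2 has {1,2,3,6}; box has {1,2,4} → only 5 remains.
r6c3 = 3: row 6 has {2,5}; col 3 has {4,5,6}; box has {1,2,4,5} → only 3 remains.
r6c6 = 6: row 6 has {2,3,5}; col 6 has {1,3,4}; box has {5} → only 6 remains.
r1c1 = 1: row 1 has {3}; col 1 has {2,4,5}; box has {3,5,6} → only 1 remains.
r1c3 = 2: row 1 has {1,3}; col 3 has {3,4,5,6}; box has {1,3,5,6} → only 2 remains.
r1c5 = 4: row 1 has {1,2,3}; col 5 has {2,5,6}; box has {1} → only 4 remains.
r1c6 = 5: row 1 has {1,2,3,4}; col 6 has {1,3,4,6}; box has {1,4} → only 5 remains.
r2c2 = 4: row 2 has {1,5,6}; col 2 has {1,2,3,5,6}; box has {1,2,3,5,6} → only 4 remains.
r2c5 = 3: row 2 has {1,4,5,6}; col 5 has {2,4,5,6}; box has {1,4,5} → only 3 remains.
r3c1 = 3: row 3 has {2,4,6}; col 1 has {1,2,4,5}; box has {2,4,5,6} → only 3 remains.
r3c3 = 1: row 3 has {2,3,4,6}; col 3 has {2,3,4,5,6}; box has {2,3,4,5,6} → only 1 remains.
r3c4 = 5: row 3 has {1,2,3,4,6}; col 4 has {1}; box has {1,2,3,4,6} → only 5 remains.
r5c1 = 6: row 5 has {1,4,5}; col 1 has {1,2,3,4,5}; box has {1,2,3,4,5} → only 6 remains.
r5c6 = 2: row 5 has {1,4,5,6}; col 6 has {1,3,4,5,6}; box has {5,6} → only 2 remains.
r6c4 = 4: row 6 has {2,3,5,6}; col 4 has {1,5}; box has {2,5,6} → only 4 remains.
r6c5 = 1: row 6 has {2,3,4,5,6}; col 5 has {2,3,4,5,6}; box has {2,4,5,6} → only 1 remains.
r1c4 = 6: row 1 has {1,2,3,4,5}; col 4 has {1,4,5}; box has {1,3,4,5} → only 6 remains.
r2c4 = 2: row 2 has {1,3,4,5,6}; col 4 has {1,4,5,6}; box has {1,3,4,5,6} → only 2 remains.
r5c4 = 3: row 5 has {1,2,4,5,6}; col 4 has {1,2,4,5,6}; box has {1,2,4,5,6} → only 3 remains.

3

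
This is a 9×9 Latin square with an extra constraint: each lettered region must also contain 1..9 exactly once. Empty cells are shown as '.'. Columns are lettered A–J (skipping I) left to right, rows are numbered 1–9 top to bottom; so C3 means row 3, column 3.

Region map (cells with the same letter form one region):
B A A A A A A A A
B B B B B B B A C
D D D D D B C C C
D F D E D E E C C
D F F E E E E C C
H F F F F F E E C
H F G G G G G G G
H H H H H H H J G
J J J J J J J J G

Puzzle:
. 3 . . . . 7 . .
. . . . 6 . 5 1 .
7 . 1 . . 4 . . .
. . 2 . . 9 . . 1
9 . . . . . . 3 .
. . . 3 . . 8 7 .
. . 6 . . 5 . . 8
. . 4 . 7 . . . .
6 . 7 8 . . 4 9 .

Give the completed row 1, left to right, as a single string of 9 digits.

A1 = 1: in row 1, 1 can only go here (every other open cell in that row sees a 1).
J2 = 4: in row 2, 4 can only go here (every other open cell in that row sees a 4).
E3 = 3: in row 3, 3 can only go here (every other open cell in that row sees a 3).
G4 = 3: in row 4, 3 can only go here (every other open cell in that row sees a 3).
B4 = 7: in row 4, 7 can only go here (every other open cell in that row sees a 7).
J5 = 7: in row 5, 7 can only go here (every other open cell in that row sees a 7).
A7 = 3: in row 7, 3 can only go here (every other open cell in that row sees a 3).
D7 = 7: in row 7, 7 can only go here (every other open cell in that row sees a 7).
F2 = 7: in row 2, 7 can only go here (every other open cell in that row sees a 7).
C2 = 3: in row 2, 3 can only go here (every other open cell in that row sees a 3).
J8 = 3: in row 8, 3 can only go here (every other open cell in that row sees a 3).
J9 = 2: row 9 has {4,6,7,8,9}; col 9 has {1,3,4,7,8}; region has {3,5,6,7,8} → only 2 remains.
H7 = 4: row 7 has {3,5,6,7,8}; col 8 has {1,3,7,9}; region has {2,3,5,6,7,8} → only 4 remains.
B7 = 2: in row 7, 2 can only go here (every other open cell in that row sees a 2).
A6 = 2: in row 6, 2 can only go here (every other open cell in that row sees a 2).
A2 = 8: row 2 has {1,3,4,5,6,7}; col 1 has {1,2,3,6,7,9}; region has {1,3,4,5,6,7} → only 8 remains.
B2 = 9: row 2 has {1,3,4,5,6,7,8}; col 2 has {2,3,7}; region has {1,3,4,5,6,7,8} → only 9 remains.
D2 = 2: row 2 has {1,3,4,5,6,7,8,9}; col 4 has {3,7,8}; region has {1,3,4,5,6,7,8,9} → only 2 remains.
A8 = 5: row 8 has {3,4,7}; col 1 has {1,2,3,6,7,8,9}; region has {2,3,4,7} → only 5 remains.
H8 = 2: row 8 has {3,4,5,7}; col 8 has {1,3,4,7,9}; region has {4,6,7,8,9} → only 2 remains.
A4 = 4: row 4 has {1,2,3,7,9}; col 1 has {1,2,3,5,6,7,8,9}; region has {1,2,3,7,9} → only 4 remains.
G3 = 2: in row 3, 2 can only go here (every other open cell in that row sees a 2).
J3 = 9: in row 3, 9 can only go here (every other open cell in that row sees a 9).
F9 = 3: in row 9, 3 can only go here (every other open cell in that row sees a 3).
Singles propagation stalls before every target cell is settled. Branch on E4 (candidates {5,8}).
  Try E4 = 5: this forces D3=6; then D4 has no candidate left — contradiction.
So E4 = 8.
H3 = 8 (hidden single in row 3).
Singles propagation stalls; H1 is still open with candidates {5,6}.
  Try H1 = 6: this forces J1=5, H4=5, J6=6, D4=6, G5=1, F6=1, G7=9, G8=6; then column 6 has no cell left for 6 — contradiction.
So H1 = 5.
J1 = 6: row 1 has {1,3,5,7}; col 9 has {1,2,3,4,7,8,9}; region has {1,3,5,7} → only 6 remains.
H4 = 6 (sole candidate).
J6 = 5 (sole candidate).
D4 = 5 (sole candidate).
C6 = 9 (sole candidate).
C1 = 8: row 1 has {1,3,5,6,7}; col 3 has {1,2,3,4,6,7,9}; region has {1,3,5,6,7} → only 8 remains.
F1 = 2: row 1 has {1,3,5,6,7,8}; col 6 has {3,4,5,7,9}; region has {1,3,5,6,7,8} → only 2 remains.
D3 = 6 (sole candidate).
C5 = 5 (sole candidate).
B3 = 5 (sole candidate).
B9 = 1 (sole candidate).
E9 = 5 (sole candidate).
E5 = 2 (hidden single in row 5).
B5 = 8 (hidden single in row 5).
B8 = 6 (sole candidate).
B6 = 4 (sole candidate).
E6 = 1 (sole candidate).
F6 = 6 (sole candidate).
E7 = 9 (sole candidate).
G7 = 1 (sole candidate).
G8 = 9 (sole candidate).
E1 = 4: row 1 has {1,2,3,5,6,7,8}; col 5 has {1,2,3,5,6,7,8,9}; region has {1,2,3,5,6,7,8} → only 4 remains.
F5 = 1 (sole candidate).
G5 = 6 (sole candidate).
D8 = 1 (sole candidate).
F8 = 8 (sole candidate).
D1 = 9: row 1 has {1,2,3,4,5,6,7,8}; col 4 has {1,2,3,5,6,7,8}; region has {1,2,3,4,5,6,7,8} → only 9 remains.

138942756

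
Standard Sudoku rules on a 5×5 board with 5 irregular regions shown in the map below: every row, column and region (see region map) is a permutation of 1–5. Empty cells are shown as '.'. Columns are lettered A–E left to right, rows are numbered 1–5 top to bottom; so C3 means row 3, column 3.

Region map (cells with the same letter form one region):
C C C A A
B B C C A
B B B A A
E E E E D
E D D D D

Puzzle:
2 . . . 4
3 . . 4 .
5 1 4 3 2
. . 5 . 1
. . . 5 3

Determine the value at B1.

5

D1 = 1: row 1 has {2,4}; col 4 has {3,4,5}; region has {2,3,4} → only 1 remains.
B2 = 2: row 2 has {3,4}; col 2 has {1}; region has {1,3,4,5} → only 2 remains.
C2 = 1: row 2 has {2,3,4}; col 3 has {4,5}; region has {2,4} → only 1 remains.
E2 = 5: row 2 has {1,2,3,4}; col 5 has {1,2,3,4}; region has {1,2,3,4} → only 5 remains.
A4 = 4: row 4 has {1,5}; col 1 has {2,3,5}; region has {5} → only 4 remains.
B4 = 3: row 4 has {1,4,5}; col 2 has {1,2}; region has {4,5} → only 3 remains.
D4 = 2: row 4 has {1,3,4,5}; col 4 has {1,3,4,5}; region has {3,4,5} → only 2 remains.
A5 = 1: row 5 has {3,5}; col 1 has {2,3,4,5}; region has {2,3,4,5} → only 1 remains.
B5 = 4: row 5 has {1,3,5}; col 2 has {1,2,3}; region has {1,3,5} → only 4 remains.
C5 = 2: row 5 has {1,3,4,5}; col 3 has {1,4,5}; region has {1,3,4,5} → only 2 remains.
B1 = 5: row 1 has {1,2,4}; col 2 has {1,2,3,4}; region has {1,2,4} → only 5 remains.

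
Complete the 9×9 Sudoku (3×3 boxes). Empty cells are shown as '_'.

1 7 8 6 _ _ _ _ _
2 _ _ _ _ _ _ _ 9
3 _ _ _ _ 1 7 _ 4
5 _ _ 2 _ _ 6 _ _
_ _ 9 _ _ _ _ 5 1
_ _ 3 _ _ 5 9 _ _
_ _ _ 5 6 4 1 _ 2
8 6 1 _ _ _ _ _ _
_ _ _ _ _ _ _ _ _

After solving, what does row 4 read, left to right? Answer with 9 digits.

514297638

R7C3 = 7 (sole candidate).
R4C3 = 4: row 4 has {2,5,6}; col 3 has {1,3,7,8,9}; box has {3,5,9} → only 4 remains.
R7C1 = 9 (sole candidate).
R7C2 = 3 (sole candidate).
R7C8 = 8 (sole candidate).
R9C1 = 4 (sole candidate).
R1C5 = 4 (hidden single in row 1).
R1C6 = 9 (hidden single in row 1).
R3C4 = 8 (sole candidate).
R2C8 = 1 (hidden single in row 2).
R2C2 = 4 (hidden single in row 2).
R2C7 = 8 (hidden single in row 2).
R2C3 = 6 (hidden single in row 2).
R3C3 = 5 (sole candidate).
R3C5 = 2 (sole candidate).
R3C8 = 6 (sole candidate).
R9C3 = 2 (sole candidate).
R3C2 = 9 (sole candidate).
R9C2 = 5 (sole candidate).
R9C7 = 3 (sole candidate).
R2C5 = 5 (hidden single in row 2).
R4C5 = 9: in row 4, 9 can only go here (every other open cell in that row sees a 9).
R4C2 = 1: in row 4, 1 can only go here (every other open cell in that row sees a 1).
R6C1 = 6 (hidden single in row 6).
R5C1 = 7 (sole candidate).
R5C6 = 6 (hidden single in row 5).
R8C6 = 2 (hidden single in row 8).
R9C9 = 6 (hidden single in row 9).
Singles propagation stalls; R4C8 is still open with candidates {3,7}.
  Try R4C8 = 7: this forces R6C9=8, R9C8=9, R4C9=3, R6C2=2, R6C8=4; then R8C8 has no candidate left — contradiction.
So R4C8 = 3.
R1C8 = 2 (sole candidate).
R1C7 = 5 (sole candidate).
R1C9 = 3 (sole candidate).
R8C7 = 4 (sole candidate).
R5C7 = 2 (sole candidate).
R5C2 = 8 (sole candidate).
R5C5 = 3 (sole candidate).
R6C2 = 2 (sole candidate).
R8C5 = 7 (sole candidate).
R8C8 = 9 (sole candidate).
R8C9 = 5 (sole candidate).
R9C6 = 8 (sole candidate).
R9C8 = 7 (sole candidate).
R4C6 = 7: row 4 has {1,2,3,4,5,6,9}; col 6 has {1,2,4,5,6,8,9}; box has {2,3,5,6,9} → only 7 remains.
R4C9 = 8: row 4 has {1,2,3,4,5,6,7,9}; col 9 has {1,2,3,4,5,6,9}; box has {1,2,3,5,6,9} → only 8 remains.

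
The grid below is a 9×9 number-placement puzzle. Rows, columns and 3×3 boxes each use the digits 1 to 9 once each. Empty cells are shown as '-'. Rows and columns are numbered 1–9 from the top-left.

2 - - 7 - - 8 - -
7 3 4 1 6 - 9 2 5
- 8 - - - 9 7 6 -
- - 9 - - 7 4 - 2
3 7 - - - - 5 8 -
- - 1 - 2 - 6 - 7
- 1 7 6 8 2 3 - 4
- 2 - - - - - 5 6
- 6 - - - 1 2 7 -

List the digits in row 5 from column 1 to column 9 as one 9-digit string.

372416589

row 2, column 6 = 8 (sole candidate).
row 3, column 3 = 5 (sole candidate).
row 4, column 2 = 5 (sole candidate).
row 6, column 2 = 4 (sole candidate).
row 7, column 8 = 9 (sole candidate).
row 8, column 7 = 1 (sole candidate).
row 9, column 9 = 8 (sole candidate).
row 1, column 2 = 9 (sole candidate).
row 1, column 3 = 6 (sole candidate).
row 3, column 1 = 1 (sole candidate).
row 3, column 9 = 3 (sole candidate).
row 5, column 3 = 2: row 5 has {3,5,7,8}; col 3 has {1,4,5,6,7,9}; box has {1,3,4,5,7,9} → only 2 remains.
row 6, column 1 = 8 (sole candidate).
row 6, column 8 = 3 (sole candidate).
row 7, column 1 = 5 (sole candidate).
row 9, column 3 = 3 (sole candidate).
row 1, column 9 = 1 (sole candidate).
row 3, column 5 = 4 (sole candidate).
row 4, column 1 = 6 (sole candidate).
row 4, column 8 = 1 (sole candidate).
row 5, column 9 = 9: row 5 has {2,3,5,7,8}; col 9 has {1,2,3,4,5,6,7,8}; box has {1,2,3,4,5,6,7,8} → only 9 remains.
row 6, column 6 = 5 (sole candidate).
row 8, column 3 = 8 (sole candidate).
row 1, column 6 = 3 (sole candidate).
row 1, column 8 = 4 (sole candidate).
row 3, column 4 = 2 (sole candidate).
row 4, column 5 = 3 (sole candidate).
row 5, column 4 = 4: row 5 has {2,3,5,7,8,9}; col 4 has {1,2,6,7}; box has {2,3,5,7} → only 4 remains.
row 5, column 5 = 1: row 5 has {2,3,4,5,7,8,9}; col 5 has {2,3,4,6,8}; box has {2,3,4,5,7} → only 1 remains.
row 5, column 6 = 6: row 5 has {1,2,3,4,5,7,8,9}; col 6 has {1,2,3,5,7,8,9}; box has {1,2,3,4,5,7} → only 6 remains.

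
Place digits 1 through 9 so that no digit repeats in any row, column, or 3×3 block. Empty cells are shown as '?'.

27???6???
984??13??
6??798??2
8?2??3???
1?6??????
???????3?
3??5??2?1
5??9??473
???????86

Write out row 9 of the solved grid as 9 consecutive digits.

429317586

r2c4 = 2 (sole candidate).
r2c5 = 5 (sole candidate).
r2c8 = 6 (sole candidate).
r2c9 = 7 (sole candidate).
r7c8 = 9 (sole candidate).
r8c6 = 2 (sole candidate).
r9c7 = 5: row 9 has {6,8}; col 7 has {2,3,4}; box has {1,2,3,4,6,7,8,9} → only 5 remains.
r3c7 = 1 (sole candidate).
r1c3 = 1 (hidden single in row 1).
r8c3 = 8 (sole candidate).
r7c3 = 7 (sole candidate).
r7c6 = 4 (sole candidate).
r9c1 = 4: row 9 has {5,6,8}; col 1 has {1,2,3,5,6,8,9}; box has {3,5,7,8} → only 4 remains.
r9c3 = 9: row 9 has {4,5,6,8}; col 3 has {1,2,4,6,7,8}; box has {3,4,5,7,8} → only 9 remains.
r9c6 = 7: row 9 has {4,5,6,8,9}; col 6 has {1,2,3,4,6,8}; box has {2,4,5,9} → only 7 remains.
r6c1 = 7 (sole candidate).
r6c3 = 5 (sole candidate).
r6c6 = 9 (sole candidate).
r7c2 = 6 (sole candidate).
r7c5 = 8 (sole candidate).
r8c2 = 1 (sole candidate).
r8c5 = 6 (sole candidate).
r9c2 = 2: row 9 has {4,5,6,7,8,9}; col 2 has {1,6,7,8}; box has {1,3,4,5,6,7,8,9} → only 2 remains.
r3c3 = 3 (sole candidate).
r5c6 = 5 (sole candidate).
r6c2 = 4 (sole candidate).
r6c9 = 8 (sole candidate).
r3c2 = 5 (sole candidate).
r3c8 = 4 (sole candidate).
r4c2 = 9 (sole candidate).
r5c2 = 3 (sole candidate).
r5c8 = 2 (sole candidate).
r6c7 = 6 (sole candidate).
r1c8 = 5 (sole candidate).
r1c9 = 9 (sole candidate).
r4c7 = 7 (sole candidate).
r4c8 = 1 (sole candidate).
r5c7 = 9 (sole candidate).
r5c9 = 4 (sole candidate).
r6c4 = 1 (sole candidate).
r6c5 = 2 (sole candidate).
r9c4 = 3: row 9 has {2,4,5,6,7,8,9}; col 4 has {1,2,5,7,9}; box has {2,4,5,6,7,8,9} → only 3 remains.
r9c5 = 1: row 9 has {2,3,4,5,6,7,8,9}; col 5 has {2,5,6,8,9}; box has {2,3,4,5,6,7,8,9} → only 1 remains.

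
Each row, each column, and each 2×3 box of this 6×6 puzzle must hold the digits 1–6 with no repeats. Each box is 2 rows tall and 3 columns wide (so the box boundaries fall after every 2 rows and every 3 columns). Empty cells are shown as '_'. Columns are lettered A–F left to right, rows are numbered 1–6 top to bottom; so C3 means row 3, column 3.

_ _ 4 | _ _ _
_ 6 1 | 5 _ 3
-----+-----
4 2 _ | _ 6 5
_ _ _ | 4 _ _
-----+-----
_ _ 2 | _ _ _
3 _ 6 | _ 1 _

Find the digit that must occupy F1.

E1 = 2 (sole candidate).
A2 = 2 (sole candidate).
E2 = 4 (sole candidate).
C3 = 3 (sole candidate).
D3 = 1 (sole candidate).
C4 = 5 (sole candidate).
E4 = 3 (sole candidate).
F4 = 2 (sole candidate).
E5 = 5 (sole candidate).
D6 = 2 (sole candidate).
F6 = 4 (sole candidate).
A1 = 5 (sole candidate).
B1 = 3 (sole candidate).
D1 = 6 (sole candidate).
F1 = 1: row 1 has {2,3,4,5,6}; col 6 has {2,3,4,5}; box has {2,3,4,5,6} → only 1 remains.

1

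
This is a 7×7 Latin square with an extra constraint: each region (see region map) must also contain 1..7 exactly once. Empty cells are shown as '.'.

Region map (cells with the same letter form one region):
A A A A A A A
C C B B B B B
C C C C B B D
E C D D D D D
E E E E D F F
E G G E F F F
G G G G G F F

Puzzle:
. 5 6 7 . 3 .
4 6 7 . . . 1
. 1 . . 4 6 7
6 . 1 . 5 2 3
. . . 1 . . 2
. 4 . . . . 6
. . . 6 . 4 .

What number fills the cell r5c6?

7

r1c7 = 4: row 1 has {3,5,6,7}; col 7 has {1,2,3,6,7}; region has {3,5,6,7} → only 4 remains.
r2c6 = 5: row 2 has {1,4,6,7}; col 6 has {2,3,4,6}; region has {1,4,6,7} → only 5 remains.
r4c2 = 7: row 4 has {1,2,3,5,6}; col 2 has {1,4,5,6}; region has {1,4,6} → only 7 remains.
r4c4 = 4: row 4 has {1,2,3,5,6,7}; col 4 has {1,6,7}; region has {1,2,3,5,7} → only 4 remains.
r5c2 = 3: row 5 has {1,2}; col 2 has {1,4,5,6,7}; region has {1,6} → only 3 remains.
r5c5 = 6: row 5 has {1,2,3}; col 5 has {4,5}; region has {1,2,3,4,5,7} → only 6 remains.
r5c6 = 7: row 5 has {1,2,3,6}; col 6 has {2,3,4,5,6}; region has {2,4,6} → only 7 remains.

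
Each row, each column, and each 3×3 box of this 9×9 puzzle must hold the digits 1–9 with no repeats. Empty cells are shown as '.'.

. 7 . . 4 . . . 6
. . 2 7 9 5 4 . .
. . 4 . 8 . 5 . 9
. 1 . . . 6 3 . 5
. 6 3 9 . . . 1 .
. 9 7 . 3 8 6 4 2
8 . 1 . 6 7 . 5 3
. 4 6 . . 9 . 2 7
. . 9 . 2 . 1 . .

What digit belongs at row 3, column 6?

2

row 3, column 2 = 3 (sole candidate).
row 3, column 8 = 7 (sole candidate).
row 4, column 3 = 8 (sole candidate).
row 4, column 5 = 7 (sole candidate).
row 4, column 8 = 9 (sole candidate).
row 5, column 5 = 5 (sole candidate).
row 5, column 9 = 8 (sole candidate).
row 6, column 1 = 5 (sole candidate).
row 6, column 4 = 1 (sole candidate).
row 7, column 2 = 2 (sole candidate).
row 7, column 4 = 4 (sole candidate).
row 7, column 7 = 9 (sole candidate).
row 8, column 1 = 3 (sole candidate).
row 8, column 5 = 1 (sole candidate).
row 8, column 7 = 8 (sole candidate).
row 9, column 1 = 7 (sole candidate).
row 9, column 2 = 5 (sole candidate).
row 9, column 6 = 3 (sole candidate).
row 9, column 8 = 6 (sole candidate).
row 9, column 9 = 4 (sole candidate).
row 1, column 3 = 5 (sole candidate).
row 1, column 7 = 2 (sole candidate).
row 2, column 2 = 8 (sole candidate).
row 2, column 8 = 3 (sole candidate).
row 2, column 9 = 1 (sole candidate).
row 4, column 4 = 2 (sole candidate).
row 5, column 6 = 4 (sole candidate).
row 5, column 7 = 7 (sole candidate).
row 8, column 4 = 5 (sole candidate).
row 9, column 4 = 8 (sole candidate).
row 1, column 4 = 3 (sole candidate).
row 1, column 6 = 1 (sole candidate).
row 1, column 8 = 8 (sole candidate).
row 2, column 1 = 6 (sole candidate).
row 3, column 1 = 1 (sole candidate).
row 3, column 4 = 6 (sole candidate).
row 3, column 6 = 2: row 3 has {1,3,4,5,6,7,8,9}; col 6 has {1,3,4,5,6,7,8,9}; box has {1,3,4,5,6,7,8,9} → only 2 remains.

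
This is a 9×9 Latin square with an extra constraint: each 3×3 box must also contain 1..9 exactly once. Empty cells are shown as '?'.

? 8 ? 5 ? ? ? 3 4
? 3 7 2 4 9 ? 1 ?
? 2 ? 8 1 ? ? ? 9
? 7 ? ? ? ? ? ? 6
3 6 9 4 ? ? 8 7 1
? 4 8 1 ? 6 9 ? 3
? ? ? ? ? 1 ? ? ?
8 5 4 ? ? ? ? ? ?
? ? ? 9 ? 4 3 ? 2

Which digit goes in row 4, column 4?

3

row 1, column 6 = 7 (sole candidate).
row 3, column 6 = 3 (sole candidate).
row 4, column 4 = 3: row 4 has {6,7}; col 4 has {1,2,4,5,8,9}; box has {1,4,6} → only 3 remains.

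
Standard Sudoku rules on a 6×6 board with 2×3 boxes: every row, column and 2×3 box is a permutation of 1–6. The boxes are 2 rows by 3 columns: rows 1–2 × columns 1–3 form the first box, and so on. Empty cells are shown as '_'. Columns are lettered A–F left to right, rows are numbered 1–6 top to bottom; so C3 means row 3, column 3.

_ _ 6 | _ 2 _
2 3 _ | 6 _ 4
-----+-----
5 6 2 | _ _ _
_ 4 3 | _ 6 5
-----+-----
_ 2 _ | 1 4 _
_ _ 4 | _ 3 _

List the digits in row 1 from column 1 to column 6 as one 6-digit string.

E3 = 1: row 3 has {2,5,6}; col 5 has {2,3,4,6}; box has {5,6} → only 1 remains.
F3 = 3: row 3 has {1,2,5,6}; col 6 has {4,5}; box has {1,5,6} → only 3 remains.
A4 = 1: row 4 has {3,4,5,6}; col 1 has {2,5}; box has {2,3,4,5,6} → only 1 remains.
D4 = 2: row 4 has {1,3,4,5,6}; col 4 has {1,6}; box has {1,3,5,6} → only 2 remains.
C5 = 5: row 5 has {1,2,4}; col 3 has {2,3,4,6}; box has {2,4} → only 5 remains.
F5 = 6: row 5 has {1,2,4,5}; col 6 has {3,4,5}; box has {1,3,4} → only 6 remains.
A6 = 6: row 6 has {3,4}; col 1 has {1,2,5}; box has {2,4,5} → only 6 remains.
B6 = 1: row 6 has {3,4,6}; col 2 has {2,3,4,6}; box has {2,4,5,6} → only 1 remains.
D6 = 5: row 6 has {1,3,4,6}; col 4 has {1,2,6}; box has {1,3,4,6} → only 5 remains.
F6 = 2: row 6 has {1,3,4,5,6}; col 6 has {3,4,5,6}; box has {1,3,4,5,6} → only 2 remains.
A1 = 4: row 1 has {2,6}; col 1 has {1,2,5,6}; box has {2,3,6} → only 4 remains.
B1 = 5: row 1 has {2,4,6}; col 2 has {1,2,3,4,6}; box has {2,3,4,6} → only 5 remains.
D1 = 3: row 1 has {2,4,5,6}; col 4 has {1,2,5,6}; box has {2,4,6} → only 3 remains.
F1 = 1: row 1 has {2,3,4,5,6}; col 6 has {2,3,4,5,6}; box has {2,3,4,6} → only 1 remains.

456321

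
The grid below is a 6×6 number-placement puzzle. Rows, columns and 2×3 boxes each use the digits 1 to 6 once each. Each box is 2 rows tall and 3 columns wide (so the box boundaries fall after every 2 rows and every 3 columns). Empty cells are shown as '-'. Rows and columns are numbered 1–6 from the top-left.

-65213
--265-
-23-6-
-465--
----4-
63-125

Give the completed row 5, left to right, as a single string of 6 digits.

row 1, column 1 = 4 (sole candidate).
row 2, column 2 = 1 (sole candidate).
row 2, column 6 = 4 (sole candidate).
row 3, column 4 = 4 (sole candidate).
row 3, column 6 = 1 (sole candidate).
row 4, column 1 = 1 (sole candidate).
row 4, column 5 = 3 (sole candidate).
row 4, column 6 = 2 (sole candidate).
row 5, column 2 = 5: row 5 has {4}; col 2 has {1,2,3,4,6}; box has {3,6} → only 5 remains.
row 5, column 3 = 1: row 5 has {4,5}; col 3 has {2,3,5,6}; box has {3,5,6} → only 1 remains.
row 5, column 4 = 3: row 5 has {1,4,5}; col 4 has {1,2,4,5,6}; box has {1,2,4,5} → only 3 remains.
row 5, column 6 = 6: row 5 has {1,3,4,5}; col 6 has {1,2,3,4,5}; box has {1,2,3,4,5} → only 6 remains.
row 6, column 3 = 4 (sole candidate).
row 2, column 1 = 3 (sole candidate).
row 3, column 1 = 5 (sole candidate).
row 5, column 1 = 2: row 5 has {1,3,4,5,6}; col 1 has {1,3,4,5,6}; box has {1,3,4,5,6} → only 2 remains.

251346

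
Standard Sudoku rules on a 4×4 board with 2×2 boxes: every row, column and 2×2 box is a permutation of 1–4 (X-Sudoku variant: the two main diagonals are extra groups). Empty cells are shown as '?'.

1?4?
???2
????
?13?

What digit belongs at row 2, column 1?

row 1, column 4 = 3 (sole candidate).
row 2, column 3 = 1 (sole candidate).
row 3, column 3 = 2 (sole candidate).
row 4, column 4 = 4 (sole candidate).
row 1, column 2 = 2 (sole candidate).
row 2, column 2 = 3 (sole candidate).
row 3, column 2 = 4 (sole candidate).
row 3, column 4 = 1 (sole candidate).
row 4, column 1 = 2 (sole candidate).
row 2, column 1 = 4: row 2 has {1,2,3}; col 1 has {1,2}; box has {1,2,3} → only 4 remains.

4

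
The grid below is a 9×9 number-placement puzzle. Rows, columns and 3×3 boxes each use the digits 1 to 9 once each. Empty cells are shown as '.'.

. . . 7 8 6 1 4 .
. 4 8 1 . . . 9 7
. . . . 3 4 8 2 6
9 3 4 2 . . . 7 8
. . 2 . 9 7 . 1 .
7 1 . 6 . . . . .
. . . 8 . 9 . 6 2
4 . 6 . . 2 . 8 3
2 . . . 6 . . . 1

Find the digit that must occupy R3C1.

R1C9 = 5: row 1 has {1,4,6,7,8}; col 9 has {1,2,3,6,7,8}; box has {1,2,4,6,7,8,9} → only 5 remains.
R2C6 = 5: row 2 has {1,4,7,8,9}; col 6 has {2,4,6,7,9}; box has {1,3,4,6,7,8} → only 5 remains.
R2C7 = 3: row 2 has {1,4,5,7,8,9}; col 7 has {1,8}; box has {1,2,4,5,6,7,8,9} → only 3 remains.
R3C4 = 9: row 3 has {2,3,4,6,8}; col 4 has {1,2,6,7,8}; box has {1,3,4,5,6,7,8} → only 9 remains.
R4C6 = 1: row 4 has {2,3,4,7,8,9}; col 6 has {2,4,5,6,7,9}; box has {2,6,7,9} → only 1 remains.
R5C9 = 4: row 5 has {1,2,7,9}; col 9 has {1,2,3,5,6,7,8}; box has {1,7,8} → only 4 remains.
R6C3 = 5: row 6 has {1,6,7}; col 3 has {2,4,6,8}; box has {1,2,3,4,7,9} → only 5 remains.
R6C5 = 4: row 6 has {1,5,6,7}; col 5 has {3,6,8,9}; box has {1,2,6,7,9} → only 4 remains.
R6C8 = 3: row 6 has {1,4,5,6,7}; col 8 has {1,2,4,6,7,8,9}; box has {1,4,7,8} → only 3 remains.
R6C9 = 9: row 6 has {1,3,4,5,6,7}; col 9 has {1,2,3,4,5,6,7,8}; box has {1,3,4,7,8} → only 9 remains.
R8C4 = 5: row 8 has {2,3,4,6,8}; col 4 has {1,2,6,7,8,9}; box has {2,6,8,9} → only 5 remains.
R9C6 = 3: row 9 has {1,2,6}; col 6 has {1,2,4,5,6,7,9}; box has {2,5,6,8,9} → only 3 remains.
R9C8 = 5: row 9 has {1,2,3,6}; col 8 has {1,2,3,4,6,7,8,9}; box has {1,2,3,6,8} → only 5 remains.
R1C1 = 3: row 1 has {1,4,5,6,7,8}; col 1 has {2,4,7,9}; box has {4,8} → only 3 remains.
R1C3 = 9: row 1 has {1,3,4,5,6,7,8}; col 3 has {2,4,5,6,8}; box has {3,4,8} → only 9 remains.
R2C1 = 6: row 2 has {1,3,4,5,7,8,9}; col 1 has {2,3,4,7,9}; box has {3,4,8,9} → only 6 remains.
R2C5 = 2: row 2 has {1,3,4,5,6,7,8,9}; col 5 has {3,4,6,8,9}; box has {1,3,4,5,6,7,8,9} → only 2 remains.
R4C5 = 5: row 4 has {1,2,3,4,7,8,9}; col 5 has {2,3,4,6,8,9}; box has {1,2,4,6,7,9} → only 5 remains.
R4C7 = 6: row 4 has {1,2,3,4,5,7,8,9}; col 7 has {1,3,8}; box has {1,3,4,7,8,9} → only 6 remains.
R5C1 = 8: row 5 has {1,2,4,7,9}; col 1 has {2,3,4,6,7,9}; box has {1,2,3,4,5,7,9} → only 8 remains.
R5C2 = 6: row 5 has {1,2,4,7,8,9}; col 2 has {1,3,4}; box has {1,2,3,4,5,7,8,9} → only 6 remains.
R5C4 = 3: row 5 has {1,2,4,6,7,8,9}; col 4 has {1,2,5,6,7,8,9}; box has {1,2,4,5,6,7,9} → only 3 remains.
R5C7 = 5: row 5 has {1,2,3,4,6,7,8,9}; col 7 has {1,3,6,8}; box has {1,3,4,6,7,8,9} → only 5 remains.
R6C6 = 8: row 6 has {1,3,4,5,6,7,9}; col 6 has {1,2,3,4,5,6,7,9}; box has {1,2,3,4,5,6,7,9} → only 8 remains.
R6C7 = 2: row 6 has {1,3,4,5,6,7,8,9}; col 7 has {1,3,5,6,8}; box has {1,3,4,5,6,7,8,9} → only 2 remains.
R9C3 = 7: row 9 has {1,2,3,5,6}; col 3 has {2,4,5,6,8,9}; box has {2,4,6} → only 7 remains.
R9C4 = 4: row 9 has {1,2,3,5,6,7}; col 4 has {1,2,3,5,6,7,8,9}; box has {2,3,5,6,8,9} → only 4 remains.
R9C7 = 9: row 9 has {1,2,3,4,5,6,7}; col 7 has {1,2,3,5,6,8}; box has {1,2,3,5,6,8} → only 9 remains.
R1C2 = 2: row 1 has {1,3,4,5,6,7,8,9}; col 2 has {1,3,4,6}; box has {3,4,6,8,9} → only 2 remains.
R3C3 = 1: row 3 has {2,3,4,6,8,9}; col 3 has {2,4,5,6,7,8,9}; box has {2,3,4,6,8,9} → only 1 remains.
R7C2 = 5: row 7 has {2,6,8,9}; col 2 has {1,2,3,4,6}; box has {2,4,6,7} → only 5 remains.
R7C3 = 3: row 7 has {2,5,6,8,9}; col 3 has {1,2,4,5,6,7,8,9}; box has {2,4,5,6,7} → only 3 remains.
R8C2 = 9: row 8 has {2,3,4,5,6,8}; col 2 has {1,2,3,4,5,6}; box has {2,3,4,5,6,7} → only 9 remains.
R8C7 = 7: row 8 has {2,3,4,5,6,8,9}; col 7 has {1,2,3,5,6,8,9}; box has {1,2,3,5,6,8,9} → only 7 remains.
R9C2 = 8: row 9 has {1,2,3,4,5,6,7,9}; col 2 has {1,2,3,4,5,6,9}; box has {2,3,4,5,6,7,9} → only 8 remains.
R3C1 = 5: row 3 has {1,2,3,4,6,8,9}; col 1 has {2,3,4,6,7,8,9}; box has {1,2,3,4,6,8,9} → only 5 remains.

5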